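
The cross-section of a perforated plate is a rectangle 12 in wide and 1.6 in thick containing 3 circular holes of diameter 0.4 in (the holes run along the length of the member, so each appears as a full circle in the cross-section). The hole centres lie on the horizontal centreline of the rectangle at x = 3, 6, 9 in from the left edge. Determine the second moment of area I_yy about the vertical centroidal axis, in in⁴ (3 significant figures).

Break the section into simple shapes (no overlaps), measuring from the bottom-left corner of the bounding box.
Plate: 12 × 1.6, A = 19.2 in², x = 6 in, Ī = 230.4 in⁴.
Hole 1 (subtracted): ⌀0.4, A = 0.12566 in², x = 3 in, Ī = 0.0012566 in⁴.
Hole 2 (subtracted): ⌀0.4, A = 0.12566 in², x = 6 in, Ī = 0.0012566 in⁴.
Hole 3 (subtracted): ⌀0.4, A = 0.12566 in², x = 9 in, Ī = 0.0012566 in⁴.
By symmetry the centroid is at mid-width, x̄ = 6 in.
Transfer each piece to the vertical centroidal axis using Ī + A·d² with d = x − 6:
  plate: d = 0 in → contributes +230.4 in⁴
  hole 1: d = -3 in → contributes −1.1322 in⁴
  hole 2: d = 0 in → contributes −0.0012566 in⁴
  hole 3: d = 3 in → contributes −1.1322 in⁴
Total I = 228.13 in⁴.

I_yy ≈ 228 in⁴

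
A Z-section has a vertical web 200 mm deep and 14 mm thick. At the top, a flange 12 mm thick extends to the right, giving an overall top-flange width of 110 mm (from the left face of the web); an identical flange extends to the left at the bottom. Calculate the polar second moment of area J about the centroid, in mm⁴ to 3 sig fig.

J ≈ 3.85 × 10⁷ mm⁴

Split into non-overlapping primitives; take the origin at the lower-left of the bounding box.
Web: 14 × 200, A = 2 800 mm², y = 100 mm, Ī = 9 333 333 mm⁴.
Top flange (beyond web): 96 × 12, A = 1 152 mm², y = 194 mm, Ī = 13 824 mm⁴.
Bottom flange (beyond web): 96 × 12, A = 1 152 mm², y = 6 mm, Ī = 13 824 mm⁴.
Centroid: ȳ = ΣA·y / ΣA = 100 mm.
Transfer each piece to the centroidal x-axis using Ī + A·d² with d = y − 100:
  web: d = 0 mm → contributes +9 333 333 mm⁴
  top flange (beyond web): d = 94 mm → contributes +10 192 896 mm⁴
  bottom flange (beyond web): d = -94 mm → contributes +10 192 896 mm⁴
Total I = 29 719 125 mm⁴.
For the y-axis: x̄ = 103 mm.
Repeating about the centroidal y-axis gives I_y = 8 784 805 mm⁴.
Polar second moment: J = I_x + I_y = 38 503 931 mm⁴.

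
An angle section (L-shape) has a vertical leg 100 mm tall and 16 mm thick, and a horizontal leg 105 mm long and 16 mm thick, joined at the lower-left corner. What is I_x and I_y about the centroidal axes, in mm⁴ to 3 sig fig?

I_x ≈ 2.69 × 10⁶ mm⁴, I_y ≈ 3.05 × 10⁶ mm⁴

Decompose the section into non-overlapping parts with the origin at the bottom-left of its bounding rectangle.
Vertical leg: 16 × 100, A = 1 600 mm², y = 50 mm, Ī = 1 333 333 mm⁴.
Horizontal leg (remainder): 89 × 16, A = 1 424 mm², y = 8 mm, Ī = 30 379 mm⁴.
Centroid: ȳ = ΣA·y / ΣA = 30.222 mm.
Transfer each piece to the centroidal x-axis using Ī + A·d² with d = y − 30.222:
  vertical leg: d = 19.778 mm → contributes +1 959 190 mm⁴
  horizontal leg (remainder): d = -22.222 mm → contributes +733 589 mm⁴
Total I = 2 692 779 mm⁴.
For the y-axis: x̄ = 32.722 mm.
Repeating about the centroidal y-axis gives I_y = 3 050 759 mm⁴.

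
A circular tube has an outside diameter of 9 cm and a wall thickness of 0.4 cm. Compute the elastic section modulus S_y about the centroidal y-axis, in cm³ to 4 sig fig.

Treat the section as a set of non-overlapping primitives; coordinates are from the bounding-box lower-left.
Outer circle: ⌀9, A = 63.6173 cm², x = 4.5 cm, Ī = 322.062 cm⁴.
Bore (subtracted): ⌀8.2, A = 52.8102 cm², x = 4.5 cm, Ī = 221.935 cm⁴.
By symmetry the centroid is at mid-width, x̄ = 4.5 cm.
All pieces are centred on the centroidal y-axis, so I = ΣĪ (holes subtracted) = 100.128 cm⁴.
Extreme fibre distance c = 4.5 cm; S = I/c = 22.2506 cm³.

S_y ≈ 22.25 cm³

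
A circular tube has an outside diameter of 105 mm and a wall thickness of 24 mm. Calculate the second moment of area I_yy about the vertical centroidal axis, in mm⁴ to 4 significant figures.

I_yy ≈ 5.448 × 10⁶ mm⁴

Split into non-overlapping primitives; take the origin at the lower-left of the bounding box.
Outer circle: ⌀105, A = 8659.01 mm², x = 52.5 mm, Ī = 5 966 602 mm⁴.
Bore (subtracted): ⌀57, A = 2551.76 mm², x = 52.5 mm, Ī = 518 166 mm⁴.
By symmetry the centroid is at mid-width, x̄ = 52.5 mm.
All pieces are centred on the vertical centroidal axis, so I = ΣĪ (holes subtracted) = 5 448 436 mm⁴.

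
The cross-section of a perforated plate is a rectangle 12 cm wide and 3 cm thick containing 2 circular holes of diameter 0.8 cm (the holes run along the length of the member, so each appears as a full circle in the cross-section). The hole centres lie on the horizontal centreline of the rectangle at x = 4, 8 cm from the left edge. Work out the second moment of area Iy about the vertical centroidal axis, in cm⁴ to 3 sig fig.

Iy ≈ 428 cm⁴

Break the section into simple shapes (no overlaps), measuring from the bottom-left corner of the bounding box.
Plate: 12 × 3, A = 36 cm², x = 6 cm, Ī = 432 cm⁴.
Hole 1 (subtracted): ⌀0.8, A = 0.50265 cm², x = 4 cm, Ī = 0.020106 cm⁴.
Hole 2 (subtracted): ⌀0.8, A = 0.50265 cm², x = 8 cm, Ī = 0.020106 cm⁴.
By symmetry the centroid is at mid-width, x̄ = 6 cm.
Transfer each piece to the vertical centroidal axis using Ī + A·d² with d = x − 6:
  plate: d = 0 cm → contributes +432 cm⁴
  hole 1: d = -2 cm → contributes −2.0307 cm⁴
  hole 2: d = 2 cm → contributes −2.0307 cm⁴
Total I = 427.94 cm⁴.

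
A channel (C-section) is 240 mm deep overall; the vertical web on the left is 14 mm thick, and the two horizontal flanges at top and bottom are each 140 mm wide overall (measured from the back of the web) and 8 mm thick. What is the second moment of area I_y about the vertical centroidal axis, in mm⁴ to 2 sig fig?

I_y ≈ 8.9 × 10⁶ mm⁴

Decompose the section into non-overlapping parts with the origin at the bottom-left of its bounding rectangle.
Web: 14 × 240, A = 3 360 mm², x = 7 mm, Ī = 54 880 mm⁴.
Top flange (beyond web): 126 × 8, A = 1 008 mm², x = 77 mm, Ī = 1 333 584 mm⁴.
Bottom flange (beyond web): 126 × 8, A = 1 008 mm², x = 77 mm, Ī = 1 333 584 mm⁴.
Centroid: x̄ = ΣA·x / ΣA = 33.25 mm.
Transfer each piece to the vertical centroidal axis using Ī + A·d² with d = x − 33.25:
  web: d = -26.25 mm → contributes +2 370 130 mm⁴
  top flange (beyond web): d = 43.75 mm → contributes +3 262 959 mm⁴
  bottom flange (beyond web): d = 43.75 mm → contributes +3 262 959 mm⁴
Total I = 8 896 048 mm⁴.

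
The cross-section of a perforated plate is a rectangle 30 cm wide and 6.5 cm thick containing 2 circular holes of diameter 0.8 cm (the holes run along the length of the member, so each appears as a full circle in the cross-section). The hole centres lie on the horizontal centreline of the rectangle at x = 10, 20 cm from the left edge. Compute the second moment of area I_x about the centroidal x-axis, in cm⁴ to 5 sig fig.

I_x ≈ 686.52 cm⁴

Split into non-overlapping primitives; take the origin at the lower-left of the bounding box.
Plate: 30 × 6.5, A = 195 cm², y = 3.25 cm, Ī = 686.5625 cm⁴.
Hole 1 (subtracted): ⌀0.8, A = 0.5026548 cm², y = 3.25 cm, Ī = 0.02010619 cm⁴.
Hole 2 (subtracted): ⌀0.8, A = 0.5026548 cm², y = 3.25 cm, Ī = 0.02010619 cm⁴.
By symmetry the centroid is at mid-height, ȳ = 3.25 cm.
All pieces are centred on the centroidal x-axis, so I = ΣĪ (holes subtracted) = 686.5223 cm⁴.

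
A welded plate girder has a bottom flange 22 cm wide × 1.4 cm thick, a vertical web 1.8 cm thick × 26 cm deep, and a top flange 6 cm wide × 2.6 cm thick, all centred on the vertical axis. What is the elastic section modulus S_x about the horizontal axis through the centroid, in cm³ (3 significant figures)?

S_x ≈ 631 cm³

Break the section into simple shapes (no overlaps), measuring from the bottom-left corner of the bounding box.
Bottom plate: 22 × 1.4, A = 30.8 cm², y = 0.7 cm, Ī = 5.0307 cm⁴.
Web plate: 1.8 × 26, A = 46.8 cm², y = 14.4 cm, Ī = 2636.4 cm⁴.
Top plate: 6 × 2.6, A = 15.6 cm², y = 28.7 cm, Ī = 8.788 cm⁴.
Centroid: ȳ = ΣA·y / ΣA = 12.266 cm.
Transfer each piece to the horizontal axis through the centroid using Ī + A·d² with d = y − 12.266:
  bottom plate: d = -11.566 cm → contributes +4125.3 cm⁴
  web plate: d = 2.1339 cm → contributes +2849.5 cm⁴
  top plate: d = 16.434 cm → contributes +4221.9 cm⁴
Total I = 11 197 cm⁴.
Extreme fibre distance c = 17.734 cm; S = I/c = 631.37 cm³.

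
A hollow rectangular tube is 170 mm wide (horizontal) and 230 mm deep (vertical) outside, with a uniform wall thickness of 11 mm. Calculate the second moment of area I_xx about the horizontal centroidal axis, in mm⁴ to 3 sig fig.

I_xx ≈ 6.14 × 10⁷ mm⁴

Decompose the section into non-overlapping parts with the origin at the bottom-left of its bounding rectangle.
Outer rectangle: 170 × 230, A = 39 100 mm², y = 115 mm, Ī = 172 365 833 mm⁴.
Inner void (subtracted): 148 × 208, A = 30 784 mm², y = 115 mm, Ī = 110 986 581 mm⁴.
By symmetry the centroid is at mid-height, ȳ = 115 mm.
All pieces are centred on the horizontal centroidal axis, so I = ΣĪ (holes subtracted) = 61 379 252 mm⁴.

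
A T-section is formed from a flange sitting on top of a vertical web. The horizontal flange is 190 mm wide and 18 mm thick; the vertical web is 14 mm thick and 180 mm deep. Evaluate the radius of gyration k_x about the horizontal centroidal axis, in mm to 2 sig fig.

Split into non-overlapping primitives; take the origin at the lower-left of the bounding box.
Flange: 190 × 18, A = 3 420 mm², y = 189 mm, Ī = 92 340 mm⁴.
Web: 14 × 180, A = 2 520 mm², y = 90 mm, Ī = 6 804 000 mm⁴.
Centroid: ȳ = ΣA·y / ΣA = 147 mm.
Transfer each piece to the horizontal centroidal axis using Ī + A·d² with d = y − 147:
  flange: d = 42 mm → contributes +6 125 220 mm⁴
  web: d = -57 mm → contributes +14 991 480 mm⁴
Total I = 21 116 700 mm⁴.
Radius of gyration: k = √(I/A) = √(21 116 700 / 5 940) = 59.62 mm.

k_x ≈ 60 mm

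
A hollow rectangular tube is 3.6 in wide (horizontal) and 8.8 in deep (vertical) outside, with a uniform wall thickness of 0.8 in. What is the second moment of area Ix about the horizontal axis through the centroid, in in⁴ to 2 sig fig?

Ix ≈ 140 in⁴

Decompose the section into non-overlapping parts with the origin at the bottom-left of its bounding rectangle.
Outer rectangle: 3.6 × 8.8, A = 31.68 in², y = 4.4 in, Ī = 204.4 in⁴.
Inner void (subtracted): 2 × 7.2, A = 14.4 in², y = 4.4 in, Ī = 62.21 in⁴.
By symmetry the centroid is at mid-height, ȳ = 4.4 in.
All pieces are centred on the horizontal axis through the centroid, so I = ΣĪ (holes subtracted) = 142.2 in⁴.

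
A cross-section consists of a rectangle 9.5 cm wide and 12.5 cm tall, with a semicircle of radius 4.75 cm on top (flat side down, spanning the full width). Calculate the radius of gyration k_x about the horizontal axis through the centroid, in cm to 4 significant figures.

k_x ≈ 4.742 cm

Decompose the section into non-overlapping parts with the origin at the bottom-left of its bounding rectangle.
Rectangular body: 9.5 × 12.5, A = 118.75 cm², y = 6.25 cm, Ī = 1546.22 cm⁴.
Semicircular cap: semicircle r = 4.75, A = 35.4411 cm², y = 14.516 cm, Ī = 55.8736 cm⁴.
Centroid: ȳ = ΣA·y / ΣA = 8.14995 cm.
Transfer each piece to the horizontal axis through the centroid using Ī + A·d² with d = y − 8.14995:
  rectangular body: d = -1.89995 cm → contributes +1974.89 cm⁴
  semicircular cap: d = 6.36602 cm → contributes +1492.17 cm⁴
Total I = 3467.05 cm⁴.
Radius of gyration: k = √(I/A) = √(3467.05 / 154.191) = 4.74188 cm.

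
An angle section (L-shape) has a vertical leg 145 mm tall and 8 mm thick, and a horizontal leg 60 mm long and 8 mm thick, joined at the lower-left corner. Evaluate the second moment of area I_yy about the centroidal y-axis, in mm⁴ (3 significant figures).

Treat the section as a set of non-overlapping primitives; coordinates are from the bounding-box lower-left.
Vertical leg: 8 × 145, A = 1 160 mm², x = 4 mm, Ī = 6186.7 mm⁴.
Horizontal leg (remainder): 52 × 8, A = 416 mm², x = 34 mm, Ī = 93 739 mm⁴.
Centroid: x̄ = ΣA·x / ΣA = 11.919 mm.
Transfer each piece to the centroidal y-axis using Ī + A·d² with d = x − 11.919:
  vertical leg: d = -7.9188 mm → contributes +78 927 mm⁴
  horizontal leg (remainder): d = 22.081 mm → contributes +296 572 mm⁴
Total I = 375 499 mm⁴.

I_yy ≈ 3.75 × 10⁵ mm⁴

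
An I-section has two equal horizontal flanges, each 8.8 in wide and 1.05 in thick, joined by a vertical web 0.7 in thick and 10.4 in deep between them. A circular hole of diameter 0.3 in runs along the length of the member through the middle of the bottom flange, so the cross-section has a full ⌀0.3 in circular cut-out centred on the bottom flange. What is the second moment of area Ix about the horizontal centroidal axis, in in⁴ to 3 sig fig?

Ix ≈ 671 in⁴

Break the section into simple shapes (no overlaps), measuring from the bottom-left corner of the bounding box.
Bottom flange: 8.8 × 1.05, A = 9.24 in², y = 0.525 in, Ī = 0.84893 in⁴.
Web: 0.7 × 10.4, A = 7.28 in², y = 6.25 in, Ī = 65.617 in⁴.
Top flange: 8.8 × 1.05, A = 9.24 in², y = 11.975 in, Ī = 0.84893 in⁴.
Hole (subtracted): ⌀0.3, A = 0.070686 in², y = 0.525 in, Ī = 0.00039761 in⁴.
Centroid: ȳ = ΣA·y / ΣA = 6.2658 in.
Transfer each piece to the horizontal centroidal axis using Ī + A·d² with d = y − 6.2658:
  bottom flange: d = -5.7408 in → contributes +305.36 in⁴
  web: d = -0.015753 in → contributes +65.619 in⁴
  top flange: d = 5.7092 in → contributes +302.03 in⁴
  hole: d = -5.7408 in → contributes −2.3299 in⁴
Total I = 670.68 in⁴.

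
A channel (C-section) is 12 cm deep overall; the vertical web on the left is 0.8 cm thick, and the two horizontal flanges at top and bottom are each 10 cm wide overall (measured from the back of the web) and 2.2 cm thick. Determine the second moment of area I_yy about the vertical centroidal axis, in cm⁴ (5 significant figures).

Break the section into simple shapes (no overlaps), measuring from the bottom-left corner of the bounding box.
Web: 0.8 × 12, A = 9.6 cm², x = 0.4 cm, Ī = 0.512 cm⁴.
Top flange (beyond web): 9.2 × 2.2, A = 20.24 cm², x = 5.4 cm, Ī = 142.7595 cm⁴.
Bottom flange (beyond web): 9.2 × 2.2, A = 20.24 cm², x = 5.4 cm, Ī = 142.7595 cm⁴.
Centroid: x̄ = ΣA·x / ΣA = 4.441534 cm.
Transfer each piece to the vertical centroidal axis using Ī + A·d² with d = x − 4.441534:
  web: d = -4.041534 cm → contributes +157.3183 cm⁴
  top flange (beyond web): d = 0.9584665 cm → contributes +161.3531 cm⁴
  bottom flange (beyond web): d = 0.9584665 cm → contributes +161.3531 cm⁴
Total I = 480.0245 cm⁴.

I_yy ≈ 480.02 cm⁴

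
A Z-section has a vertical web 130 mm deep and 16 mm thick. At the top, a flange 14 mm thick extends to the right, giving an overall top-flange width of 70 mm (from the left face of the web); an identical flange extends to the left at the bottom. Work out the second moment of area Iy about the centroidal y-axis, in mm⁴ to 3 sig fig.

Iy ≈ 2.26 × 10⁶ mm⁴

Split into non-overlapping primitives; take the origin at the lower-left of the bounding box.
Web: 16 × 130, A = 2 080 mm², x = 62 mm, Ī = 44 373 mm⁴.
Top flange (beyond web): 54 × 14, A = 756 mm², x = 97 mm, Ī = 183 708 mm⁴.
Bottom flange (beyond web): 54 × 14, A = 756 mm², x = 27 mm, Ī = 183 708 mm⁴.
Centroid: x̄ = ΣA·x / ΣA = 62 mm.
Transfer each piece to the centroidal y-axis using Ī + A·d² with d = x − 62:
  web: d = 0 mm → contributes +44 373 mm⁴
  top flange (beyond web): d = 35 mm → contributes +1 109 808 mm⁴
  bottom flange (beyond web): d = -35 mm → contributes +1 109 808 mm⁴
Total I = 2 263 989 mm⁴.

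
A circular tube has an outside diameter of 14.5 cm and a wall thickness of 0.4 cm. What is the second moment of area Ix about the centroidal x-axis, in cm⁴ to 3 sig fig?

Ix ≈ 441 cm⁴

Decompose the section into non-overlapping parts with the origin at the bottom-left of its bounding rectangle.
Outer circle: ⌀14.5, A = 165.13 cm², y = 7.25 cm, Ī = 2169.9 cm⁴.
Bore (subtracted): ⌀13.7, A = 147.41 cm², y = 7.25 cm, Ī = 1729.2 cm⁴.
By symmetry the centroid is at mid-height, ȳ = 7.25 cm.
All pieces are centred on the centroidal x-axis, so I = ΣĪ (holes subtracted) = 440.68 cm⁴.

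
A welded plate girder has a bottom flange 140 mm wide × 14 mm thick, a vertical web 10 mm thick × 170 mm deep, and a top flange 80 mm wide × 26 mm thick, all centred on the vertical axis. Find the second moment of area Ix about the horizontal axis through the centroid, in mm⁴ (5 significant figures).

Split into non-overlapping primitives; take the origin at the lower-left of the bounding box.
Bottom plate: 140 × 14, A = 1 960 mm², y = 7 mm, Ī = 32013.33 mm⁴.
Web plate: 10 × 170, A = 1 700 mm², y = 99 mm, Ī = 4 094 167 mm⁴.
Top plate: 80 × 26, A = 2 080 mm², y = 197 mm, Ī = 117173.3 mm⁴.
Centroid: ȳ = ΣA·y / ΣA = 103.0976 mm.
Transfer each piece to the horizontal axis through the centroid using Ī + A·d² with d = y − 103.0976:
  bottom plate: d = -96.09756 mm → contributes +18 132 106 mm⁴
  web plate: d = -4.097561 mm → contributes +4 122 710 mm⁴
  top plate: d = 93.90244 mm → contributes +18 457 923 mm⁴
Total I = 40 712 739 mm⁴.

Ix ≈ 4.0713 × 10⁷ mm⁴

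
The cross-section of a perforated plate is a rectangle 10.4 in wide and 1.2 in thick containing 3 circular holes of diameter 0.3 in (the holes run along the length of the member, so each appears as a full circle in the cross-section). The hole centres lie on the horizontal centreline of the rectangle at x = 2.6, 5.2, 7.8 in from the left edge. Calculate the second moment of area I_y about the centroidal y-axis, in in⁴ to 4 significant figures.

Treat the section as a set of non-overlapping primitives; coordinates are from the bounding-box lower-left.
Plate: 10.4 × 1.2, A = 12.48 in², x = 5.2 in, Ī = 112.486 in⁴.
Hole 1 (subtracted): ⌀0.3, A = 0.0706858 in², x = 2.6 in, Ī = 0.000397608 in⁴.
Hole 2 (subtracted): ⌀0.3, A = 0.0706858 in², x = 5.2 in, Ī = 0.000397608 in⁴.
Hole 3 (subtracted): ⌀0.3, A = 0.0706858 in², x = 7.8 in, Ī = 0.000397608 in⁴.
By symmetry the centroid is at mid-width, x̄ = 5.2 in.
Transfer each piece to the centroidal y-axis using Ī + A·d² with d = x − 5.2:
  plate: d = 0 in → contributes +112.486 in⁴
  hole 1: d = -2.6 in → contributes −0.478234 in⁴
  hole 2: d = 0 in → contributes −0.000397608 in⁴
  hole 3: d = 2.6 in → contributes −0.478234 in⁴
Total I = 111.53 in⁴.

I_y ≈ 111.5 in⁴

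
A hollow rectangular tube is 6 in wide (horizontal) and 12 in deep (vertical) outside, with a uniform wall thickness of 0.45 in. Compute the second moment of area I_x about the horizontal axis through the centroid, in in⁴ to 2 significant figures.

Break the section into simple shapes (no overlaps), measuring from the bottom-left corner of the bounding box.
Outer rectangle: 6 × 12, A = 72 in², y = 6 in, Ī = 864 in⁴.
Inner void (subtracted): 5.1 × 11.1, A = 56.61 in², y = 6 in, Ī = 581.2 in⁴.
By symmetry the centroid is at mid-height, ȳ = 6 in.
All pieces are centred on the horizontal axis through the centroid, so I = ΣĪ (holes subtracted) = 282.8 in⁴.

I_x ≈ 280 in⁴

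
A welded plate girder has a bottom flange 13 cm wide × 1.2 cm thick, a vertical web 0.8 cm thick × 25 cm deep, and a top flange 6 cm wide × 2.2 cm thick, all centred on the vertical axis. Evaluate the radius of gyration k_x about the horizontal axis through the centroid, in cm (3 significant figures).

k_x ≈ 11.2 cm

Treat the section as a set of non-overlapping primitives; coordinates are from the bounding-box lower-left.
Bottom plate: 13 × 1.2, A = 15.6 cm², y = 0.6 cm, Ī = 1.872 cm⁴.
Web plate: 0.8 × 25, A = 20 cm², y = 13.7 cm, Ī = 1041.7 cm⁴.
Top plate: 6 × 2.2, A = 13.2 cm², y = 27.3 cm, Ī = 5.324 cm⁴.
Centroid: ȳ = ΣA·y / ΣA = 13.191 cm.
Transfer each piece to the horizontal axis through the centroid using Ī + A·d² with d = y − 13.191:
  bottom plate: d = -12.591 cm → contributes +2 475 cm⁴
  web plate: d = 0.50902 cm → contributes +1046.8 cm⁴
  top plate: d = 14.109 cm → contributes +2 633 cm⁴
Total I = 6154.8 cm⁴.
Radius of gyration: k = √(I/A) = √(6154.8 / 48.8) = 11.23 cm.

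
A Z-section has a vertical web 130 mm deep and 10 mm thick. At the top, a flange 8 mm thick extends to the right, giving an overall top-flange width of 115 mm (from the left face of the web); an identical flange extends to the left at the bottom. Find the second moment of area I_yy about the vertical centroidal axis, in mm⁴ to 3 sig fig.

I_yy ≈ 7.11 × 10⁶ mm⁴

Break the section into simple shapes (no overlaps), measuring from the bottom-left corner of the bounding box.
Web: 10 × 130, A = 1 300 mm², x = 110 mm, Ī = 10 833 mm⁴.
Top flange (beyond web): 105 × 8, A = 840 mm², x = 167.5 mm, Ī = 771 750 mm⁴.
Bottom flange (beyond web): 105 × 8, A = 840 mm², x = 52.5 mm, Ī = 771 750 mm⁴.
Centroid: x̄ = ΣA·x / ΣA = 110 mm.
Transfer each piece to the vertical centroidal axis using Ī + A·d² with d = x − 110:
  web: d = 0 mm → contributes +10 833 mm⁴
  top flange (beyond web): d = 57.5 mm → contributes +3 549 000 mm⁴
  bottom flange (beyond web): d = -57.5 mm → contributes +3 549 000 mm⁴
Total I = 7 108 833 mm⁴.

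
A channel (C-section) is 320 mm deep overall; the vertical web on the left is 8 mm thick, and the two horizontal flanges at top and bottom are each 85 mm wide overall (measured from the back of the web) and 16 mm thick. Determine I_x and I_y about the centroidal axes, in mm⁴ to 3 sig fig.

I_x ≈ 7.88 × 10⁷ mm⁴, I_y ≈ 3.50 × 10⁶ mm⁴

Split into non-overlapping primitives; take the origin at the lower-left of the bounding box.
Web: 8 × 320, A = 2 560 mm², y = 160 mm, Ī = 21 845 333 mm⁴.
Top flange (beyond web): 77 × 16, A = 1 232 mm², y = 312 mm, Ī = 26 283 mm⁴.
Bottom flange (beyond web): 77 × 16, A = 1 232 mm², y = 8 mm, Ī = 26 283 mm⁴.
By symmetry the centroid is at mid-height, ȳ = 160 mm.
Transfer each piece to the centroidal x-axis using Ī + A·d² with d = y − 160:
  web: d = 0 mm → contributes +21 845 333 mm⁴
  top flange (beyond web): d = 152 mm → contributes +28 490 411 mm⁴
  bottom flange (beyond web): d = -152 mm → contributes +28 490 411 mm⁴
Total I = 78 826 155 mm⁴.
For the y-axis: x̄ = 24.844 mm.
Repeating about the centroidal y-axis gives I_y = 3 498 896 mm⁴.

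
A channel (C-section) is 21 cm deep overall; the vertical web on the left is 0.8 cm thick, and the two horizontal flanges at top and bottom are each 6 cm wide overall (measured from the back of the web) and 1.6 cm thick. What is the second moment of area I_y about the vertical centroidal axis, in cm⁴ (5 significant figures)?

I_y ≈ 113.63 cm⁴

Treat the section as a set of non-overlapping primitives; coordinates are from the bounding-box lower-left.
Web: 0.8 × 21, A = 16.8 cm², x = 0.4 cm, Ī = 0.896 cm⁴.
Top flange (beyond web): 5.2 × 1.6, A = 8.32 cm², x = 3.4 cm, Ī = 18.74773 cm⁴.
Bottom flange (beyond web): 5.2 × 1.6, A = 8.32 cm², x = 3.4 cm, Ī = 18.74773 cm⁴.
Centroid: x̄ = ΣA·x / ΣA = 1.892823 cm.
Transfer each piece to the vertical centroidal axis using Ī + A·d² with d = x − 1.892823:
  web: d = -1.492823 cm → contributes +38.33514 cm⁴
  top flange (beyond web): d = 1.507177 cm → contributes +37.6473 cm⁴
  bottom flange (beyond web): d = 1.507177 cm → contributes +37.6473 cm⁴
Total I = 113.6297 cm⁴.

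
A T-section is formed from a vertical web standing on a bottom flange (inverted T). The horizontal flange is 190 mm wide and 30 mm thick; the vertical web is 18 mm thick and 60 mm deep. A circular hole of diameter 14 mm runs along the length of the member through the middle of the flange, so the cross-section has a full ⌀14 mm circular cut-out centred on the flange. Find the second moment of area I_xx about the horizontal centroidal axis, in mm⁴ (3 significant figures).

Decompose the section into non-overlapping parts with the origin at the bottom-left of its bounding rectangle.
Flange: 190 × 30, A = 5 700 mm², y = 15 mm, Ī = 427 500 mm⁴.
Web: 18 × 60, A = 1 080 mm², y = 60 mm, Ī = 324 000 mm⁴.
Hole (subtracted): ⌀14, A = 153.94 mm², y = 15 mm, Ī = 1885.7 mm⁴.
Centroid: ȳ = ΣA·y / ΣA = 22.335 mm.
Transfer each piece to the horizontal centroidal axis using Ī + A·d² with d = y − 22.335:
  flange: d = -7.3347 mm → contributes +734 145 mm⁴
  web: d = 37.665 mm → contributes +1 856 171 mm⁴
  hole: d = -7.3347 mm → contributes −10 167 mm⁴
Total I = 2 580 149 mm⁴.

I_xx ≈ 2.58 × 10⁶ mm⁴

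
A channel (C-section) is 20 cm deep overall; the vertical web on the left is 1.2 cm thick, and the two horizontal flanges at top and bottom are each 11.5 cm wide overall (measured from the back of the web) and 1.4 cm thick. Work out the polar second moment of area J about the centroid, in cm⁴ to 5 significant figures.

Treat the section as a set of non-overlapping primitives; coordinates are from the bounding-box lower-left.
Web: 1.2 × 20, A = 24 cm², y = 10 cm, Ī = 800 cm⁴.
Top flange (beyond web): 10.3 × 1.4, A = 14.42 cm², y = 19.3 cm, Ī = 2.355267 cm⁴.
Bottom flange (beyond web): 10.3 × 1.4, A = 14.42 cm², y = 0.7 cm, Ī = 2.355267 cm⁴.
By symmetry the centroid is at mid-height, ȳ = 10 cm.
Transfer each piece to the centroidal x-axis using Ī + A·d² with d = y − 10:
  web: d = 0 cm → contributes +800 cm⁴
  top flange (beyond web): d = 9.3 cm → contributes +1249.541 cm⁴
  bottom flange (beyond web): d = -9.3 cm → contributes +1249.541 cm⁴
Total I = 3299.082 cm⁴.
For the y-axis: x̄ = 3.738342 cm.
Repeating about the centroidal y-axis gives I_y = 690.9409 cm⁴.
Polar second moment: J = I_x + I_y = 3990.023 cm⁴.

J ≈ 3990.0 cm⁴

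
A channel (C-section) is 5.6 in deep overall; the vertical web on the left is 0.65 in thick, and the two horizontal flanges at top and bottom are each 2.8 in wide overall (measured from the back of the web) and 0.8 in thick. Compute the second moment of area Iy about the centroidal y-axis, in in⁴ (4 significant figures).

Iy ≈ 4.920 in⁴

Decompose the section into non-overlapping parts with the origin at the bottom-left of its bounding rectangle.
Web: 0.65 × 5.6, A = 3.64 in², x = 0.325 in, Ī = 0.128158 in⁴.
Top flange (beyond web): 2.15 × 0.8, A = 1.72 in², x = 1.725 in, Ī = 0.662558 in⁴.
Bottom flange (beyond web): 2.15 × 0.8, A = 1.72 in², x = 1.725 in, Ī = 0.662558 in⁴.
Centroid: x̄ = ΣA·x / ΣA = 1.00523 in.
Transfer each piece to the centroidal y-axis using Ī + A·d² with d = x − 1.00523:
  web: d = -0.680226 in → contributes +1.81241 in⁴
  top flange (beyond web): d = 0.719774 in → contributes +1.55365 in⁴
  bottom flange (beyond web): d = 0.719774 in → contributes +1.55365 in⁴
Total I = 4.91971 in⁴.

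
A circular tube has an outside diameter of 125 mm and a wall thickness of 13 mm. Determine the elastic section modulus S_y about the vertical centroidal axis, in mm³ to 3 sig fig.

S_y ≈ 1.16 × 10⁵ mm³

Decompose the section into non-overlapping parts with the origin at the bottom-left of its bounding rectangle.
Outer circle: ⌀125, A = 12 272 mm², x = 62.5 mm, Ī = 11 984 225 mm⁴.
Bore (subtracted): ⌀99, A = 7697.7 mm², x = 62.5 mm, Ī = 4 715 315 mm⁴.
By symmetry the centroid is at mid-width, x̄ = 62.5 mm.
All pieces are centred on the vertical centroidal axis, so I = ΣĪ (holes subtracted) = 7 268 910 mm⁴.
Extreme fibre distance c = 62.5 mm; S = I/c = 116 303 mm³.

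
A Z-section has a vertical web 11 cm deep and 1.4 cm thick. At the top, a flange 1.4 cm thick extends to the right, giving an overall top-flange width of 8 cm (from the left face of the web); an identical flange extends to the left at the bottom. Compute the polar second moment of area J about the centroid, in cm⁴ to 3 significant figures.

J ≈ 949 cm⁴

Decompose the section into non-overlapping parts with the origin at the bottom-left of its bounding rectangle.
Web: 1.4 × 11, A = 15.4 cm², y = 5.5 cm, Ī = 155.28 cm⁴.
Top flange (beyond web): 6.6 × 1.4, A = 9.24 cm², y = 10.3 cm, Ī = 1.5092 cm⁴.
Bottom flange (beyond web): 6.6 × 1.4, A = 9.24 cm², y = 0.7 cm, Ī = 1.5092 cm⁴.
Centroid: ȳ = ΣA·y / ΣA = 5.5 cm.
Transfer each piece to the centroidal x-axis using Ī + A·d² with d = y − 5.5:
  web: d = 0 cm → contributes +155.28 cm⁴
  top flange (beyond web): d = 4.8 cm → contributes +214.4 cm⁴
  bottom flange (beyond web): d = -4.8 cm → contributes +214.4 cm⁴
Total I = 584.08 cm⁴.
For the y-axis: x̄ = 7.3 cm.
Repeating about the centroidal y-axis gives I_y = 365.28 cm⁴.
Polar second moment: J = I_x + I_y = 949.36 cm⁴.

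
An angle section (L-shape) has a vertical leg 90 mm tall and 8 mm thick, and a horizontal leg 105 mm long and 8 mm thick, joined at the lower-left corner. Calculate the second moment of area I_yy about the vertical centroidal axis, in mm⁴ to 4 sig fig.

I_yy ≈ 1.642 × 10⁶ mm⁴

Split into non-overlapping primitives; take the origin at the lower-left of the bounding box.
Vertical leg: 8 × 90, A = 720 mm², x = 4 mm, Ī = 3 840 mm⁴.
Horizontal leg (remainder): 97 × 8, A = 776 mm², x = 56.5 mm, Ī = 608 449 mm⁴.
Centroid: x̄ = ΣA·x / ΣA = 31.2326 mm.
Transfer each piece to the vertical centroidal axis using Ī + A·d² with d = x − 31.2326:
  vertical leg: d = -27.2326 mm → contributes +537 803 mm⁴
  horizontal leg (remainder): d = 25.2674 mm → contributes +1 103 878 mm⁴
Total I = 1 641 682 mm⁴.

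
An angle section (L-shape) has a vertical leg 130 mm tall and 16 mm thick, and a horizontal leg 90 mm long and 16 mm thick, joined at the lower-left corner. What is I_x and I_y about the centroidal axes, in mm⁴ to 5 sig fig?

I_x ≈ 5.4060 × 10⁶ mm⁴, I_y ≈ 2.1126 × 10⁶ mm⁴

Break the section into simple shapes (no overlaps), measuring from the bottom-left corner of the bounding box.
Vertical leg: 16 × 130, A = 2 080 mm², y = 65 mm, Ī = 2 929 333 mm⁴.
Horizontal leg (remainder): 74 × 16, A = 1 184 mm², y = 8 mm, Ī = 25258.67 mm⁴.
Centroid: ȳ = ΣA·y / ΣA = 44.32353 mm.
Transfer each piece to the centroidal x-axis using Ī + A·d² with d = y − 44.32353:
  vertical leg: d = 20.67647 mm → contributes +3 818 568 mm⁴
  horizontal leg (remainder): d = -36.32353 mm → contributes +1 587 427 mm⁴
Total I = 5 405 994 mm⁴.
For the y-axis: x̄ = 24.32353 mm.
Repeating about the centroidal y-axis gives I_y = 2 112 554 mm⁴.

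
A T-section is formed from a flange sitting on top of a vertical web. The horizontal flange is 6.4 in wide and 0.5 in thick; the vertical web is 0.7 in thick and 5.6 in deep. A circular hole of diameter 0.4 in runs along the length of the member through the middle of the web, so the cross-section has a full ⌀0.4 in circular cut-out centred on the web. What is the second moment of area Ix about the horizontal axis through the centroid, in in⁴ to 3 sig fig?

Treat the section as a set of non-overlapping primitives; coordinates are from the bounding-box lower-left.
Flange: 6.4 × 0.5, A = 3.2 in², y = 5.85 in, Ī = 0.066667 in⁴.
Web: 0.7 × 5.6, A = 3.92 in², y = 2.8 in, Ī = 10.244 in⁴.
Hole (subtracted): ⌀0.4, A = 0.12566 in², y = 2.8 in, Ī = 0.0012566 in⁴.
Centroid: ȳ = ΣA·y / ΣA = 4.1954 in.
Transfer each piece to the horizontal axis through the centroid using Ī + A·d² with d = y − 4.1954:
  flange: d = 1.6546 in → contributes +8.8272 in⁴
  web: d = -1.3954 in → contributes +17.877 in⁴
  hole: d = -1.3954 in → contributes −0.24595 in⁴
Total I = 26.458 in⁴.

Ix ≈ 26.5 in⁴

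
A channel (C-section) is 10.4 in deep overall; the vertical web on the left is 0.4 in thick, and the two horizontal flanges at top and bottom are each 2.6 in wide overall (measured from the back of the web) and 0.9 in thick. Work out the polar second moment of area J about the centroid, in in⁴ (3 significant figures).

Break the section into simple shapes (no overlaps), measuring from the bottom-left corner of the bounding box.
Web: 0.4 × 10.4, A = 4.16 in², y = 5.2 in, Ī = 37.495 in⁴.
Top flange (beyond web): 2.2 × 0.9, A = 1.98 in², y = 9.95 in, Ī = 0.13365 in⁴.
Bottom flange (beyond web): 2.2 × 0.9, A = 1.98 in², y = 0.45 in, Ī = 0.13365 in⁴.
By symmetry the centroid is at mid-height, ȳ = 5.2 in.
Transfer each piece to the centroidal x-axis using Ī + A·d² with d = y − 5.2:
  web: d = 0 in → contributes +37.495 in⁴
  top flange (beyond web): d = 4.75 in → contributes +44.807 in⁴
  bottom flange (beyond web): d = -4.75 in → contributes +44.807 in⁴
Total I = 127.11 in⁴.
For the y-axis: x̄ = 0.83399 in.
Repeating about the centroidal y-axis gives I_y = 5.0813 in⁴.
Polar second moment: J = I_x + I_y = 132.19 in⁴.

J ≈ 132 in⁴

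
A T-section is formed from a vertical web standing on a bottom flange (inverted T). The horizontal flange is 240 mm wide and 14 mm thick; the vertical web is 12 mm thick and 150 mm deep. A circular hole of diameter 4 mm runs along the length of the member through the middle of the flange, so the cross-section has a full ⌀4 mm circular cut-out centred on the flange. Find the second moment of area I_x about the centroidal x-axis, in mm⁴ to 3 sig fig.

I_x ≈ 1.13 × 10⁷ mm⁴

Decompose the section into non-overlapping parts with the origin at the bottom-left of its bounding rectangle.
Flange: 240 × 14, A = 3 360 mm², y = 7 mm, Ī = 54 880 mm⁴.
Web: 12 × 150, A = 1 800 mm², y = 89 mm, Ī = 3 375 000 mm⁴.
Hole (subtracted): ⌀4, A = 12.566 mm², y = 7 mm, Ī = 12.566 mm⁴.
Centroid: ȳ = ΣA·y / ΣA = 35.674 mm.
Transfer each piece to the centroidal x-axis using Ī + A·d² with d = y − 35.674:
  flange: d = -28.674 mm → contributes +2 817 559 mm⁴
  web: d = 53.326 mm → contributes +8 493 499 mm⁴
  hole: d = -28.674 mm → contributes −10 345 mm⁴
Total I = 11 300 714 mm⁴.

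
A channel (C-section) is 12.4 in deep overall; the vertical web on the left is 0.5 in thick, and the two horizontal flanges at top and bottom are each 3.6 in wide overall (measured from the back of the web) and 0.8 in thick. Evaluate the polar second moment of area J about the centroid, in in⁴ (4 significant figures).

Treat the section as a set of non-overlapping primitives; coordinates are from the bounding-box lower-left.
Web: 0.5 × 12.4, A = 6.2 in², y = 6.2 in, Ī = 79.4427 in⁴.
Top flange (beyond web): 3.1 × 0.8, A = 2.48 in², y = 12 in, Ī = 0.132267 in⁴.
Bottom flange (beyond web): 3.1 × 0.8, A = 2.48 in², y = 0.4 in, Ī = 0.132267 in⁴.
By symmetry the centroid is at mid-height, ȳ = 6.2 in.
Transfer each piece to the centroidal x-axis using Ī + A·d² with d = y − 6.2:
  web: d = 0 in → contributes +79.4427 in⁴
  top flange (beyond web): d = 5.8 in → contributes +83.5595 in⁴
  bottom flange (beyond web): d = -5.8 in → contributes +83.5595 in⁴
Total I = 246.562 in⁴.
For the y-axis: x̄ = 1.05 in.
Repeating about the centroidal y-axis gives I_y = 13.0293 in⁴.
Polar second moment: J = I_x + I_y = 259.591 in⁴.

J ≈ 259.6 in⁴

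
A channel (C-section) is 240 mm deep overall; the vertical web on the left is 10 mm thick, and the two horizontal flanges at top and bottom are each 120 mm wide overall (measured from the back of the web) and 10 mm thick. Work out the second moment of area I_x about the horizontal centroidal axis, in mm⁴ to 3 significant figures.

Treat the section as a set of non-overlapping primitives; coordinates are from the bounding-box lower-left.
Web: 10 × 240, A = 2 400 mm², y = 120 mm, Ī = 11 520 000 mm⁴.
Top flange (beyond web): 110 × 10, A = 1 100 mm², y = 235 mm, Ī = 9166.7 mm⁴.
Bottom flange (beyond web): 110 × 10, A = 1 100 mm², y = 5 mm, Ī = 9166.7 mm⁴.
By symmetry the centroid is at mid-height, ȳ = 120 mm.
Transfer each piece to the horizontal centroidal axis using Ī + A·d² with d = y − 120:
  web: d = 0 mm → contributes +11 520 000 mm⁴
  top flange (beyond web): d = 115 mm → contributes +14 556 667 mm⁴
  bottom flange (beyond web): d = -115 mm → contributes +14 556 667 mm⁴
Total I = 40 633 333 mm⁴.

I_x ≈ 4.06 × 10⁷ mm⁴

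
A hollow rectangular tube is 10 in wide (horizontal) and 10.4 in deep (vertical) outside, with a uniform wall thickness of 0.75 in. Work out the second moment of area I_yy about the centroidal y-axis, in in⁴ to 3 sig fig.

I_yy ≈ 411 in⁴

Decompose the section into non-overlapping parts with the origin at the bottom-left of its bounding rectangle.
Outer rectangle: 10 × 10.4, A = 104 in², x = 5 in, Ī = 866.67 in⁴.
Inner void (subtracted): 8.5 × 8.9, A = 75.65 in², x = 5 in, Ī = 455.48 in⁴.
By symmetry the centroid is at mid-width, x̄ = 5 in.
All pieces are centred on the centroidal y-axis, so I = ΣĪ (holes subtracted) = 411.19 in⁴.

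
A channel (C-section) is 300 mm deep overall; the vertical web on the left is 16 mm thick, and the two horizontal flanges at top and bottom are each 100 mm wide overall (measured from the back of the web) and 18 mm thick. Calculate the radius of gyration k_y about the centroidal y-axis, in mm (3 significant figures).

Break the section into simple shapes (no overlaps), measuring from the bottom-left corner of the bounding box.
Web: 16 × 300, A = 4 800 mm², x = 8 mm, Ī = 102 400 mm⁴.
Top flange (beyond web): 84 × 18, A = 1 512 mm², x = 58 mm, Ī = 889 056 mm⁴.
Bottom flange (beyond web): 84 × 18, A = 1 512 mm², x = 58 mm, Ī = 889 056 mm⁴.
Centroid: x̄ = ΣA·x / ΣA = 27.325 mm.
Transfer each piece to the centroidal y-axis using Ī + A·d² with d = x − 27.325:
  web: d = -19.325 mm → contributes +1 895 015 mm⁴
  top flange (beyond web): d = 30.675 mm → contributes +2 311 767 mm⁴
  bottom flange (beyond web): d = 30.675 mm → contributes +2 311 767 mm⁴
Total I = 6 518 549 mm⁴.
Radius of gyration: k = √(I/A) = √(6 518 549 / 7 824) = 28.864 mm.

k_y ≈ 28.9 mm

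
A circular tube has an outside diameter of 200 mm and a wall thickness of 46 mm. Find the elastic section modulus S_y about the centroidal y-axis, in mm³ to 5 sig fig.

S_y ≈ 7.1862 × 10⁵ mm³

Treat the section as a set of non-overlapping primitives; coordinates are from the bounding-box lower-left.
Outer circle: ⌀200, A = 31415.93 mm², x = 100 mm, Ī = 78 539 816 mm⁴.
Bore (subtracted): ⌀108, A = 9160.884 mm², x = 100 mm, Ī = 6 678 285 mm⁴.
By symmetry the centroid is at mid-width, x̄ = 100 mm.
All pieces are centred on the centroidal y-axis, so I = ΣĪ (holes subtracted) = 71 861 532 mm⁴.
Extreme fibre distance c = 100 mm; S = I/c = 718615.3 mm³.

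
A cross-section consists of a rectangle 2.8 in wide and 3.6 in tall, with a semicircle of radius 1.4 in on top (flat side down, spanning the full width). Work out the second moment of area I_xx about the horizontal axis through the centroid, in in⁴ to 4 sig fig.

Treat the section as a set of non-overlapping primitives; coordinates are from the bounding-box lower-left.
Rectangular body: 2.8 × 3.6, A = 10.08 in², y = 1.8 in, Ī = 10.8864 in⁴.
Semicircular cap: semicircle r = 1.4, A = 3.07876 in², y = 4.19418 in, Ī = 0.421642 in⁴.
Centroid: ȳ = ΣA·y / ΣA = 2.36017 in.
Transfer each piece to the horizontal axis through the centroid using Ī + A·d² with d = y − 2.36017:
  rectangular body: d = -0.560167 in → contributes +14.0494 in⁴
  semicircular cap: d = 1.83401 in → contributes +10.7774 in⁴
Total I = 24.8267 in⁴.

I_xx ≈ 24.83 in⁴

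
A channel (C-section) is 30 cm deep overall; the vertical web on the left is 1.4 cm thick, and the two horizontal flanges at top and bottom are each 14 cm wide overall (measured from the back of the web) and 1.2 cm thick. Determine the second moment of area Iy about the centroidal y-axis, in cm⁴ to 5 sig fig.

Iy ≈ 1268.4 cm⁴

Decompose the section into non-overlapping parts with the origin at the bottom-left of its bounding rectangle.
Web: 1.4 × 30, A = 42 cm², x = 0.7 cm, Ī = 6.86 cm⁴.
Top flange (beyond web): 12.6 × 1.2, A = 15.12 cm², x = 7.7 cm, Ī = 200.0376 cm⁴.
Bottom flange (beyond web): 12.6 × 1.2, A = 15.12 cm², x = 7.7 cm, Ī = 200.0376 cm⁴.
Centroid: x̄ = ΣA·x / ΣA = 3.630233 cm.
Transfer each piece to the centroidal y-axis using Ī + A·d² with d = x − 3.630233:
  web: d = -2.930233 cm → contributes +367.483 cm⁴
  top flange (beyond web): d = 4.069767 cm → contributes +450.4703 cm⁴
  bottom flange (beyond web): d = 4.069767 cm → contributes +450.4703 cm⁴
Total I = 1268.424 cm⁴.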